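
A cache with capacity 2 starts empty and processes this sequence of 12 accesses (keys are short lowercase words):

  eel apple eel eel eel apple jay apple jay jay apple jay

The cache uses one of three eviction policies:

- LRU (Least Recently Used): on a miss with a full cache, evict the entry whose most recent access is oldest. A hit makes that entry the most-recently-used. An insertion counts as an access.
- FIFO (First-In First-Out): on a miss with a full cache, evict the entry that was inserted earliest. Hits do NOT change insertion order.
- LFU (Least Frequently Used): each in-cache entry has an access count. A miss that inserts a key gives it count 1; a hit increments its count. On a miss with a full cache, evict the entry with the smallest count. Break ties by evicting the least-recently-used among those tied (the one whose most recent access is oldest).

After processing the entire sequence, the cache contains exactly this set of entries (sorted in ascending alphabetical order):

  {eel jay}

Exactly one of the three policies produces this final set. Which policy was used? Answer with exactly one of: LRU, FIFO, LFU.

Simulating under each policy and comparing final sets:
  LRU: final set = {apple jay} -> differs
  FIFO: final set = {apple jay} -> differs
  LFU: final set = {eel jay} -> MATCHES target
Only LFU produces the target set.

Answer: LFU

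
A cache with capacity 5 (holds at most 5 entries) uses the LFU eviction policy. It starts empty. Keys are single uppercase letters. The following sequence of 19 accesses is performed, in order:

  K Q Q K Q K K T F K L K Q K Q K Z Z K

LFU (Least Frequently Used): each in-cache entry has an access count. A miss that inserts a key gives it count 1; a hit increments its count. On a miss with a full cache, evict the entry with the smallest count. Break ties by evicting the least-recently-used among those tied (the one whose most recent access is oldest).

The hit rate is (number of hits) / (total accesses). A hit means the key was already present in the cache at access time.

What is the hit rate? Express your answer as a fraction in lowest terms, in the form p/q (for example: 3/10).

Answer: 13/19

Derivation:
LFU simulation (capacity=5):
  1. access K: MISS. Cache: [K(c=1)]
  2. access Q: MISS. Cache: [K(c=1) Q(c=1)]
  3. access Q: HIT, count now 2. Cache: [K(c=1) Q(c=2)]
  4. access K: HIT, count now 2. Cache: [Q(c=2) K(c=2)]
  5. access Q: HIT, count now 3. Cache: [K(c=2) Q(c=3)]
  6. access K: HIT, count now 3. Cache: [Q(c=3) K(c=3)]
  7. access K: HIT, count now 4. Cache: [Q(c=3) K(c=4)]
  8. access T: MISS. Cache: [T(c=1) Q(c=3) K(c=4)]
  9. access F: MISS. Cache: [T(c=1) F(c=1) Q(c=3) K(c=4)]
  10. access K: HIT, count now 5. Cache: [T(c=1) F(c=1) Q(c=3) K(c=5)]
  11. access L: MISS. Cache: [T(c=1) F(c=1) L(c=1) Q(c=3) K(c=5)]
  12. access K: HIT, count now 6. Cache: [T(c=1) F(c=1) L(c=1) Q(c=3) K(c=6)]
  13. access Q: HIT, count now 4. Cache: [T(c=1) F(c=1) L(c=1) Q(c=4) K(c=6)]
  14. access K: HIT, count now 7. Cache: [T(c=1) F(c=1) L(c=1) Q(c=4) K(c=7)]
  15. access Q: HIT, count now 5. Cache: [T(c=1) F(c=1) L(c=1) Q(c=5) K(c=7)]
  16. access K: HIT, count now 8. Cache: [T(c=1) F(c=1) L(c=1) Q(c=5) K(c=8)]
  17. access Z: MISS, evict T(c=1). Cache: [F(c=1) L(c=1) Z(c=1) Q(c=5) K(c=8)]
  18. access Z: HIT, count now 2. Cache: [F(c=1) L(c=1) Z(c=2) Q(c=5) K(c=8)]
  19. access K: HIT, count now 9. Cache: [F(c=1) L(c=1) Z(c=2) Q(c=5) K(c=9)]
Total: 13 hits, 6 misses, 1 evictions

Hit rate = 13/19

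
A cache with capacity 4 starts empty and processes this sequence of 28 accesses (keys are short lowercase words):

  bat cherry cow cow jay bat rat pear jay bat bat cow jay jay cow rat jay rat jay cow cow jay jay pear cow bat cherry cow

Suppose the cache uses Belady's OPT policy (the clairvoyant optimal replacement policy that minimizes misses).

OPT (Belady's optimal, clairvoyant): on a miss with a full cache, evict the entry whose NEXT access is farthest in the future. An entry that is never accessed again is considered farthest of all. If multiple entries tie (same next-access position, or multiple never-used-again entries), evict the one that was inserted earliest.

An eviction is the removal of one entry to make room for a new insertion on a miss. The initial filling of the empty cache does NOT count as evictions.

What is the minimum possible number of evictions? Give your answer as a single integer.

Answer: 5

Derivation:
OPT (Belady) simulation (capacity=4):
  1. access bat: MISS. Cache: [bat]
  2. access cherry: MISS. Cache: [bat cherry]
  3. access cow: MISS. Cache: [bat cherry cow]
  4. access cow: HIT. Next use of cow: step 12. Cache: [bat cherry cow]
  5. access jay: MISS. Cache: [bat cherry cow jay]
  6. access bat: HIT. Next use of bat: step 10. Cache: [bat cherry cow jay]
  7. access rat: MISS, evict cherry (next use: step 27). Cache: [bat cow jay rat]
  8. access pear: MISS, evict rat (next use: step 16). Cache: [bat cow jay pear]
  9. access jay: HIT. Next use of jay: step 13. Cache: [bat cow jay pear]
  10. access bat: HIT. Next use of bat: step 11. Cache: [bat cow jay pear]
  11. access bat: HIT. Next use of bat: step 26. Cache: [bat cow jay pear]
  12. access cow: HIT. Next use of cow: step 15. Cache: [bat cow jay pear]
  13. access jay: HIT. Next use of jay: step 14. Cache: [bat cow jay pear]
  14. access jay: HIT. Next use of jay: step 17. Cache: [bat cow jay pear]
  15. access cow: HIT. Next use of cow: step 20. Cache: [bat cow jay pear]
  16. access rat: MISS, evict bat (next use: step 26). Cache: [cow jay pear rat]
  17. access jay: HIT. Next use of jay: step 19. Cache: [cow jay pear rat]
  18. access rat: HIT. Next use of rat: never. Cache: [cow jay pear rat]
  19. access jay: HIT. Next use of jay: step 22. Cache: [cow jay pear rat]
  20. access cow: HIT. Next use of cow: step 21. Cache: [cow jay pear rat]
  21. access cow: HIT. Next use of cow: step 25. Cache: [cow jay pear rat]
  22. access jay: HIT. Next use of jay: step 23. Cache: [cow jay pear rat]
  23. access jay: HIT. Next use of jay: never. Cache: [cow jay pear rat]
  24. access pear: HIT. Next use of pear: never. Cache: [cow jay pear rat]
  25. access cow: HIT. Next use of cow: step 28. Cache: [cow jay pear rat]
  26. access bat: MISS, evict jay (next use: never). Cache: [cow pear rat bat]
  27. access cherry: MISS, evict pear (next use: never). Cache: [cow rat bat cherry]
  28. access cow: HIT. Next use of cow: never. Cache: [cow rat bat cherry]
Total: 19 hits, 9 misses, 5 evictions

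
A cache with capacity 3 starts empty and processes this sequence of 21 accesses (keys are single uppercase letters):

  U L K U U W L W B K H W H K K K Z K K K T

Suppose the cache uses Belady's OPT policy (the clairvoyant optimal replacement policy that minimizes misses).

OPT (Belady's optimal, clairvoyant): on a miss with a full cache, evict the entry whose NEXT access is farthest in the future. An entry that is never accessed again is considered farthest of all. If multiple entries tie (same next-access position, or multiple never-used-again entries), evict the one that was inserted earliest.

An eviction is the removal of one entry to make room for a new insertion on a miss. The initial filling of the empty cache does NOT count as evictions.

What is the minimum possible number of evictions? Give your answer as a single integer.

OPT (Belady) simulation (capacity=3):
  1. access U: MISS. Cache: [U]
  2. access L: MISS. Cache: [U L]
  3. access K: MISS. Cache: [U L K]
  4. access U: HIT. Next use of U: step 5. Cache: [U L K]
  5. access U: HIT. Next use of U: never. Cache: [U L K]
  6. access W: MISS, evict U (next use: never). Cache: [L K W]
  7. access L: HIT. Next use of L: never. Cache: [L K W]
  8. access W: HIT. Next use of W: step 12. Cache: [L K W]
  9. access B: MISS, evict L (next use: never). Cache: [K W B]
  10. access K: HIT. Next use of K: step 14. Cache: [K W B]
  11. access H: MISS, evict B (next use: never). Cache: [K W H]
  12. access W: HIT. Next use of W: never. Cache: [K W H]
  13. access H: HIT. Next use of H: never. Cache: [K W H]
  14. access K: HIT. Next use of K: step 15. Cache: [K W H]
  15. access K: HIT. Next use of K: step 16. Cache: [K W H]
  16. access K: HIT. Next use of K: step 18. Cache: [K W H]
  17. access Z: MISS, evict W (next use: never). Cache: [K H Z]
  18. access K: HIT. Next use of K: step 19. Cache: [K H Z]
  19. access K: HIT. Next use of K: step 20. Cache: [K H Z]
  20. access K: HIT. Next use of K: never. Cache: [K H Z]
  21. access T: MISS, evict K (next use: never). Cache: [H Z T]
Total: 13 hits, 8 misses, 5 evictions

Answer: 5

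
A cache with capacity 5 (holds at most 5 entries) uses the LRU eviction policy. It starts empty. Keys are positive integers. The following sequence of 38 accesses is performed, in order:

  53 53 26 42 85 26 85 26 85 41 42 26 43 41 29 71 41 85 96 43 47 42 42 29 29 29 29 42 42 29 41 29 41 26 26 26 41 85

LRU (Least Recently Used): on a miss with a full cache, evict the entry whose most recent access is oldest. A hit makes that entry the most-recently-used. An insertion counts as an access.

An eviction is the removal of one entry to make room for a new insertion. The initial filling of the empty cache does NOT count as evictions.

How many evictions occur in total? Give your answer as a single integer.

LRU simulation (capacity=5):
  1. access 53: MISS. Cache (LRU->MRU): [53]
  2. access 53: HIT. Cache (LRU->MRU): [53]
  3. access 26: MISS. Cache (LRU->MRU): [53 26]
  4. access 42: MISS. Cache (LRU->MRU): [53 26 42]
  5. access 85: MISS. Cache (LRU->MRU): [53 26 42 85]
  6. access 26: HIT. Cache (LRU->MRU): [53 42 85 26]
  7. access 85: HIT. Cache (LRU->MRU): [53 42 26 85]
  8. access 26: HIT. Cache (LRU->MRU): [53 42 85 26]
  9. access 85: HIT. Cache (LRU->MRU): [53 42 26 85]
  10. access 41: MISS. Cache (LRU->MRU): [53 42 26 85 41]
  11. access 42: HIT. Cache (LRU->MRU): [53 26 85 41 42]
  12. access 26: HIT. Cache (LRU->MRU): [53 85 41 42 26]
  13. access 43: MISS, evict 53. Cache (LRU->MRU): [85 41 42 26 43]
  14. access 41: HIT. Cache (LRU->MRU): [85 42 26 43 41]
  15. access 29: MISS, evict 85. Cache (LRU->MRU): [42 26 43 41 29]
  16. access 71: MISS, evict 42. Cache (LRU->MRU): [26 43 41 29 71]
  17. access 41: HIT. Cache (LRU->MRU): [26 43 29 71 41]
  18. access 85: MISS, evict 26. Cache (LRU->MRU): [43 29 71 41 85]
  19. access 96: MISS, evict 43. Cache (LRU->MRU): [29 71 41 85 96]
  20. access 43: MISS, evict 29. Cache (LRU->MRU): [71 41 85 96 43]
  21. access 47: MISS, evict 71. Cache (LRU->MRU): [41 85 96 43 47]
  22. access 42: MISS, evict 41. Cache (LRU->MRU): [85 96 43 47 42]
  23. access 42: HIT. Cache (LRU->MRU): [85 96 43 47 42]
  24. access 29: MISS, evict 85. Cache (LRU->MRU): [96 43 47 42 29]
  25. access 29: HIT. Cache (LRU->MRU): [96 43 47 42 29]
  26. access 29: HIT. Cache (LRU->MRU): [96 43 47 42 29]
  27. access 29: HIT. Cache (LRU->MRU): [96 43 47 42 29]
  28. access 42: HIT. Cache (LRU->MRU): [96 43 47 29 42]
  29. access 42: HIT. Cache (LRU->MRU): [96 43 47 29 42]
  30. access 29: HIT. Cache (LRU->MRU): [96 43 47 42 29]
  31. access 41: MISS, evict 96. Cache (LRU->MRU): [43 47 42 29 41]
  32. access 29: HIT. Cache (LRU->MRU): [43 47 42 41 29]
  33. access 41: HIT. Cache (LRU->MRU): [43 47 42 29 41]
  34. access 26: MISS, evict 43. Cache (LRU->MRU): [47 42 29 41 26]
  35. access 26: HIT. Cache (LRU->MRU): [47 42 29 41 26]
  36. access 26: HIT. Cache (LRU->MRU): [47 42 29 41 26]
  37. access 41: HIT. Cache (LRU->MRU): [47 42 29 26 41]
  38. access 85: MISS, evict 47. Cache (LRU->MRU): [42 29 26 41 85]
Total: 21 hits, 17 misses, 12 evictions

Answer: 12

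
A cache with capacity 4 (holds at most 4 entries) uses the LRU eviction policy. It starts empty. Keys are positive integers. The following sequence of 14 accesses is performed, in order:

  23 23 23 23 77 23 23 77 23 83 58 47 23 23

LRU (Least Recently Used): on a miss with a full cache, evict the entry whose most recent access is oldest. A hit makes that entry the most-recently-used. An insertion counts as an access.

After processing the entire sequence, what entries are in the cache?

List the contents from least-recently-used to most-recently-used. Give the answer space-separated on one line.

Answer: 83 58 47 23

Derivation:
LRU simulation (capacity=4):
  1. access 23: MISS. Cache (LRU->MRU): [23]
  2. access 23: HIT. Cache (LRU->MRU): [23]
  3. access 23: HIT. Cache (LRU->MRU): [23]
  4. access 23: HIT. Cache (LRU->MRU): [23]
  5. access 77: MISS. Cache (LRU->MRU): [23 77]
  6. access 23: HIT. Cache (LRU->MRU): [77 23]
  7. access 23: HIT. Cache (LRU->MRU): [77 23]
  8. access 77: HIT. Cache (LRU->MRU): [23 77]
  9. access 23: HIT. Cache (LRU->MRU): [77 23]
  10. access 83: MISS. Cache (LRU->MRU): [77 23 83]
  11. access 58: MISS. Cache (LRU->MRU): [77 23 83 58]
  12. access 47: MISS, evict 77. Cache (LRU->MRU): [23 83 58 47]
  13. access 23: HIT. Cache (LRU->MRU): [83 58 47 23]
  14. access 23: HIT. Cache (LRU->MRU): [83 58 47 23]
Total: 9 hits, 5 misses, 1 evictions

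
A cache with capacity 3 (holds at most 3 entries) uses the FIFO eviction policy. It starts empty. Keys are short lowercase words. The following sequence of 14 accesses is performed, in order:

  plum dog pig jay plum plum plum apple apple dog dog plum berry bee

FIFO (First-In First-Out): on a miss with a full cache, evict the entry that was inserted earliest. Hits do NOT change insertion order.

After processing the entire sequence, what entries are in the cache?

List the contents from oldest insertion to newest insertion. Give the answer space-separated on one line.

FIFO simulation (capacity=3):
  1. access plum: MISS. Cache (old->new): [plum]
  2. access dog: MISS. Cache (old->new): [plum dog]
  3. access pig: MISS. Cache (old->new): [plum dog pig]
  4. access jay: MISS, evict plum. Cache (old->new): [dog pig jay]
  5. access plum: MISS, evict dog. Cache (old->new): [pig jay plum]
  6. access plum: HIT. Cache (old->new): [pig jay plum]
  7. access plum: HIT. Cache (old->new): [pig jay plum]
  8. access apple: MISS, evict pig. Cache (old->new): [jay plum apple]
  9. access apple: HIT. Cache (old->new): [jay plum apple]
  10. access dog: MISS, evict jay. Cache (old->new): [plum apple dog]
  11. access dog: HIT. Cache (old->new): [plum apple dog]
  12. access plum: HIT. Cache (old->new): [plum apple dog]
  13. access berry: MISS, evict plum. Cache (old->new): [apple dog berry]
  14. access bee: MISS, evict apple. Cache (old->new): [dog berry bee]
Total: 5 hits, 9 misses, 6 evictions

Answer: dog berry bee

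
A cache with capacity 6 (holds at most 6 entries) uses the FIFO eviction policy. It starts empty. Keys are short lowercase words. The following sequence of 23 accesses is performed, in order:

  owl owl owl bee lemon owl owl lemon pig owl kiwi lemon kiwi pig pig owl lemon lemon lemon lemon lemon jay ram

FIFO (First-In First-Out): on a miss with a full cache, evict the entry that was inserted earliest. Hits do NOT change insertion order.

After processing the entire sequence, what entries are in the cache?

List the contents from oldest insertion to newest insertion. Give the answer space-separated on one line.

Answer: bee lemon pig kiwi jay ram

Derivation:
FIFO simulation (capacity=6):
  1. access owl: MISS. Cache (old->new): [owl]
  2. access owl: HIT. Cache (old->new): [owl]
  3. access owl: HIT. Cache (old->new): [owl]
  4. access bee: MISS. Cache (old->new): [owl bee]
  5. access lemon: MISS. Cache (old->new): [owl bee lemon]
  6. access owl: HIT. Cache (old->new): [owl bee lemon]
  7. access owl: HIT. Cache (old->new): [owl bee lemon]
  8. access lemon: HIT. Cache (old->new): [owl bee lemon]
  9. access pig: MISS. Cache (old->new): [owl bee lemon pig]
  10. access owl: HIT. Cache (old->new): [owl bee lemon pig]
  11. access kiwi: MISS. Cache (old->new): [owl bee lemon pig kiwi]
  12. access lemon: HIT. Cache (old->new): [owl bee lemon pig kiwi]
  13. access kiwi: HIT. Cache (old->new): [owl bee lemon pig kiwi]
  14. access pig: HIT. Cache (old->new): [owl bee lemon pig kiwi]
  15. access pig: HIT. Cache (old->new): [owl bee lemon pig kiwi]
  16. access owl: HIT. Cache (old->new): [owl bee lemon pig kiwi]
  17. access lemon: HIT. Cache (old->new): [owl bee lemon pig kiwi]
  18. access lemon: HIT. Cache (old->new): [owl bee lemon pig kiwi]
  19. access lemon: HIT. Cache (old->new): [owl bee lemon pig kiwi]
  20. access lemon: HIT. Cache (old->new): [owl bee lemon pig kiwi]
  21. access lemon: HIT. Cache (old->new): [owl bee lemon pig kiwi]
  22. access jay: MISS. Cache (old->new): [owl bee lemon pig kiwi jay]
  23. access ram: MISS, evict owl. Cache (old->new): [bee lemon pig kiwi jay ram]
Total: 16 hits, 7 misses, 1 evictions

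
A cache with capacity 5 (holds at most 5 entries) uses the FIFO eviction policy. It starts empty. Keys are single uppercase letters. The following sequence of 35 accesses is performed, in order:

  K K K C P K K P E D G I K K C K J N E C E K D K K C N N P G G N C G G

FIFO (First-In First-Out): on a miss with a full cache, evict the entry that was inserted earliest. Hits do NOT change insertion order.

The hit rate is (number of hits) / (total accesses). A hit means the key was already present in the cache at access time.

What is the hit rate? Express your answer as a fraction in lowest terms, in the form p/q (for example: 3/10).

FIFO simulation (capacity=5):
  1. access K: MISS. Cache (old->new): [K]
  2. access K: HIT. Cache (old->new): [K]
  3. access K: HIT. Cache (old->new): [K]
  4. access C: MISS. Cache (old->new): [K C]
  5. access P: MISS. Cache (old->new): [K C P]
  6. access K: HIT. Cache (old->new): [K C P]
  7. access K: HIT. Cache (old->new): [K C P]
  8. access P: HIT. Cache (old->new): [K C P]
  9. access E: MISS. Cache (old->new): [K C P E]
  10. access D: MISS. Cache (old->new): [K C P E D]
  11. access G: MISS, evict K. Cache (old->new): [C P E D G]
  12. access I: MISS, evict C. Cache (old->new): [P E D G I]
  13. access K: MISS, evict P. Cache (old->new): [E D G I K]
  14. access K: HIT. Cache (old->new): [E D G I K]
  15. access C: MISS, evict E. Cache (old->new): [D G I K C]
  16. access K: HIT. Cache (old->new): [D G I K C]
  17. access J: MISS, evict D. Cache (old->new): [G I K C J]
  18. access N: MISS, evict G. Cache (old->new): [I K C J N]
  19. access E: MISS, evict I. Cache (old->new): [K C J N E]
  20. access C: HIT. Cache (old->new): [K C J N E]
  21. access E: HIT. Cache (old->new): [K C J N E]
  22. access K: HIT. Cache (old->new): [K C J N E]
  23. access D: MISS, evict K. Cache (old->new): [C J N E D]
  24. access K: MISS, evict C. Cache (old->new): [J N E D K]
  25. access K: HIT. Cache (old->new): [J N E D K]
  26. access C: MISS, evict J. Cache (old->new): [N E D K C]
  27. access N: HIT. Cache (old->new): [N E D K C]
  28. access N: HIT. Cache (old->new): [N E D K C]
  29. access P: MISS, evict N. Cache (old->new): [E D K C P]
  30. access G: MISS, evict E. Cache (old->new): [D K C P G]
  31. access G: HIT. Cache (old->new): [D K C P G]
  32. access N: MISS, evict D. Cache (old->new): [K C P G N]
  33. access C: HIT. Cache (old->new): [K C P G N]
  34. access G: HIT. Cache (old->new): [K C P G N]
  35. access G: HIT. Cache (old->new): [K C P G N]
Total: 17 hits, 18 misses, 13 evictions

Hit rate = 17/35

Answer: 17/35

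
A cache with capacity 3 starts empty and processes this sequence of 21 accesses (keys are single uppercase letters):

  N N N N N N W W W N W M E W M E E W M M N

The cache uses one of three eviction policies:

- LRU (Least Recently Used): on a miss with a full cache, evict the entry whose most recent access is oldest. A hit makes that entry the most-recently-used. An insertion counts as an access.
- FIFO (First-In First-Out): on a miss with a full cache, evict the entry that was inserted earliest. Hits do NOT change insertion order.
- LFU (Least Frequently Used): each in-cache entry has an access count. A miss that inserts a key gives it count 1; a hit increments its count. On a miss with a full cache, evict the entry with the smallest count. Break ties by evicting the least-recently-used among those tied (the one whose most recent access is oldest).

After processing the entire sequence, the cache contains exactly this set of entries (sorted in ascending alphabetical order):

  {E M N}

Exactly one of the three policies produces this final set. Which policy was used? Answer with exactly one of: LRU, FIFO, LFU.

Simulating under each policy and comparing final sets:
  LRU: final set = {M N W} -> differs
  FIFO: final set = {E M N} -> MATCHES target
  LFU: final set = {M N W} -> differs
Only FIFO produces the target set.

Answer: FIFO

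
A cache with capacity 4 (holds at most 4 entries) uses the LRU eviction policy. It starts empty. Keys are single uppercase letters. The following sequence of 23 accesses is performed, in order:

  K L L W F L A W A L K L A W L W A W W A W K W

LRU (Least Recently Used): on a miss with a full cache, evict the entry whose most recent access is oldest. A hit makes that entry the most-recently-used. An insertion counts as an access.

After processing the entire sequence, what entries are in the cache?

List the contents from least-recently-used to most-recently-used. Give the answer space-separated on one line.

Answer: L A K W

Derivation:
LRU simulation (capacity=4):
  1. access K: MISS. Cache (LRU->MRU): [K]
  2. access L: MISS. Cache (LRU->MRU): [K L]
  3. access L: HIT. Cache (LRU->MRU): [K L]
  4. access W: MISS. Cache (LRU->MRU): [K L W]
  5. access F: MISS. Cache (LRU->MRU): [K L W F]
  6. access L: HIT. Cache (LRU->MRU): [K W F L]
  7. access A: MISS, evict K. Cache (LRU->MRU): [W F L A]
  8. access W: HIT. Cache (LRU->MRU): [F L A W]
  9. access A: HIT. Cache (LRU->MRU): [F L W A]
  10. access L: HIT. Cache (LRU->MRU): [F W A L]
  11. access K: MISS, evict F. Cache (LRU->MRU): [W A L K]
  12. access L: HIT. Cache (LRU->MRU): [W A K L]
  13. access A: HIT. Cache (LRU->MRU): [W K L A]
  14. access W: HIT. Cache (LRU->MRU): [K L A W]
  15. access L: HIT. Cache (LRU->MRU): [K A W L]
  16. access W: HIT. Cache (LRU->MRU): [K A L W]
  17. access A: HIT. Cache (LRU->MRU): [K L W A]
  18. access W: HIT. Cache (LRU->MRU): [K L A W]
  19. access W: HIT. Cache (LRU->MRU): [K L A W]
  20. access A: HIT. Cache (LRU->MRU): [K L W A]
  21. access W: HIT. Cache (LRU->MRU): [K L A W]
  22. access K: HIT. Cache (LRU->MRU): [L A W K]
  23. access W: HIT. Cache (LRU->MRU): [L A K W]
Total: 17 hits, 6 misses, 2 evictions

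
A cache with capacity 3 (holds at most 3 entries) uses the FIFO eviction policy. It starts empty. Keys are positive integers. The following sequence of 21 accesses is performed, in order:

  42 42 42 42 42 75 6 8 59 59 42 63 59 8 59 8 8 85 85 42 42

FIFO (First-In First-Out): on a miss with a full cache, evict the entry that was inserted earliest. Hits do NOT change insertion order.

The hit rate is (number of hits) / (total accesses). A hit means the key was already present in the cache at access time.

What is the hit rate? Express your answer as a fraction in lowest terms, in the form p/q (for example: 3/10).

FIFO simulation (capacity=3):
  1. access 42: MISS. Cache (old->new): [42]
  2. access 42: HIT. Cache (old->new): [42]
  3. access 42: HIT. Cache (old->new): [42]
  4. access 42: HIT. Cache (old->new): [42]
  5. access 42: HIT. Cache (old->new): [42]
  6. access 75: MISS. Cache (old->new): [42 75]
  7. access 6: MISS. Cache (old->new): [42 75 6]
  8. access 8: MISS, evict 42. Cache (old->new): [75 6 8]
  9. access 59: MISS, evict 75. Cache (old->new): [6 8 59]
  10. access 59: HIT. Cache (old->new): [6 8 59]
  11. access 42: MISS, evict 6. Cache (old->new): [8 59 42]
  12. access 63: MISS, evict 8. Cache (old->new): [59 42 63]
  13. access 59: HIT. Cache (old->new): [59 42 63]
  14. access 8: MISS, evict 59. Cache (old->new): [42 63 8]
  15. access 59: MISS, evict 42. Cache (old->new): [63 8 59]
  16. access 8: HIT. Cache (old->new): [63 8 59]
  17. access 8: HIT. Cache (old->new): [63 8 59]
  18. access 85: MISS, evict 63. Cache (old->new): [8 59 85]
  19. access 85: HIT. Cache (old->new): [8 59 85]
  20. access 42: MISS, evict 8. Cache (old->new): [59 85 42]
  21. access 42: HIT. Cache (old->new): [59 85 42]
Total: 10 hits, 11 misses, 8 evictions

Hit rate = 10/21

Answer: 10/21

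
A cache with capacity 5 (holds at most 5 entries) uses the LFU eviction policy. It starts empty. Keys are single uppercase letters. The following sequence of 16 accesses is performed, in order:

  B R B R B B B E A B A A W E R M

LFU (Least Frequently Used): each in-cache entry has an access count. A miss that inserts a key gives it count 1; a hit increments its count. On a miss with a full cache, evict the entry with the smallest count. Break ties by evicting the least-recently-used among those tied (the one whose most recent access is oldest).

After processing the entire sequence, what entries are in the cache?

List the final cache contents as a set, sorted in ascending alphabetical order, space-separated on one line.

LFU simulation (capacity=5):
  1. access B: MISS. Cache: [B(c=1)]
  2. access R: MISS. Cache: [B(c=1) R(c=1)]
  3. access B: HIT, count now 2. Cache: [R(c=1) B(c=2)]
  4. access R: HIT, count now 2. Cache: [B(c=2) R(c=2)]
  5. access B: HIT, count now 3. Cache: [R(c=2) B(c=3)]
  6. access B: HIT, count now 4. Cache: [R(c=2) B(c=4)]
  7. access B: HIT, count now 5. Cache: [R(c=2) B(c=5)]
  8. access E: MISS. Cache: [E(c=1) R(c=2) B(c=5)]
  9. access A: MISS. Cache: [E(c=1) A(c=1) R(c=2) B(c=5)]
  10. access B: HIT, count now 6. Cache: [E(c=1) A(c=1) R(c=2) B(c=6)]
  11. access A: HIT, count now 2. Cache: [E(c=1) R(c=2) A(c=2) B(c=6)]
  12. access A: HIT, count now 3. Cache: [E(c=1) R(c=2) A(c=3) B(c=6)]
  13. access W: MISS. Cache: [E(c=1) W(c=1) R(c=2) A(c=3) B(c=6)]
  14. access E: HIT, count now 2. Cache: [W(c=1) R(c=2) E(c=2) A(c=3) B(c=6)]
  15. access R: HIT, count now 3. Cache: [W(c=1) E(c=2) A(c=3) R(c=3) B(c=6)]
  16. access M: MISS, evict W(c=1). Cache: [M(c=1) E(c=2) A(c=3) R(c=3) B(c=6)]
Total: 10 hits, 6 misses, 1 evictions

Answer: A B E M R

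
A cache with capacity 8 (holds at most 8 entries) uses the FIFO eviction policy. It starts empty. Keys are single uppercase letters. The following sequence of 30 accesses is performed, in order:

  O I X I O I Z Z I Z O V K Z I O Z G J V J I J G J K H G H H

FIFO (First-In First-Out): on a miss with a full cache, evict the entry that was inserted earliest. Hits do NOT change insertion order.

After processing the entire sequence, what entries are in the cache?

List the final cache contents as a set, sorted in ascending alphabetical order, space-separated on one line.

Answer: G H I J K V X Z

Derivation:
FIFO simulation (capacity=8):
  1. access O: MISS. Cache (old->new): [O]
  2. access I: MISS. Cache (old->new): [O I]
  3. access X: MISS. Cache (old->new): [O I X]
  4. access I: HIT. Cache (old->new): [O I X]
  5. access O: HIT. Cache (old->new): [O I X]
  6. access I: HIT. Cache (old->new): [O I X]
  7. access Z: MISS. Cache (old->new): [O I X Z]
  8. access Z: HIT. Cache (old->new): [O I X Z]
  9. access I: HIT. Cache (old->new): [O I X Z]
  10. access Z: HIT. Cache (old->new): [O I X Z]
  11. access O: HIT. Cache (old->new): [O I X Z]
  12. access V: MISS. Cache (old->new): [O I X Z V]
  13. access K: MISS. Cache (old->new): [O I X Z V K]
  14. access Z: HIT. Cache (old->new): [O I X Z V K]
  15. access I: HIT. Cache (old->new): [O I X Z V K]
  16. access O: HIT. Cache (old->new): [O I X Z V K]
  17. access Z: HIT. Cache (old->new): [O I X Z V K]
  18. access G: MISS. Cache (old->new): [O I X Z V K G]
  19. access J: MISS. Cache (old->new): [O I X Z V K G J]
  20. access V: HIT. Cache (old->new): [O I X Z V K G J]
  21. access J: HIT. Cache (old->new): [O I X Z V K G J]
  22. access I: HIT. Cache (old->new): [O I X Z V K G J]
  23. access J: HIT. Cache (old->new): [O I X Z V K G J]
  24. access G: HIT. Cache (old->new): [O I X Z V K G J]
  25. access J: HIT. Cache (old->new): [O I X Z V K G J]
  26. access K: HIT. Cache (old->new): [O I X Z V K G J]
  27. access H: MISS, evict O. Cache (old->new): [I X Z V K G J H]
  28. access G: HIT. Cache (old->new): [I X Z V K G J H]
  29. access H: HIT. Cache (old->new): [I X Z V K G J H]
  30. access H: HIT. Cache (old->new): [I X Z V K G J H]
Total: 21 hits, 9 misses, 1 evictions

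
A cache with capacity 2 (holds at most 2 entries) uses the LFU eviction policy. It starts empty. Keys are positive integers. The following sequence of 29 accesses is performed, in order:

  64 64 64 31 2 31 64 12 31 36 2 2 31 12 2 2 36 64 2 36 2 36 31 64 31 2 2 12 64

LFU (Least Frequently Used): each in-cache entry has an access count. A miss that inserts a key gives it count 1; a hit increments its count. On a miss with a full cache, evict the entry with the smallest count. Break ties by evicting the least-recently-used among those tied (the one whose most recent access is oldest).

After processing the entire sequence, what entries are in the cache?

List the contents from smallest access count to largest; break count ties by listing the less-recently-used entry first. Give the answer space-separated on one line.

Answer: 12 64

Derivation:
LFU simulation (capacity=2):
  1. access 64: MISS. Cache: [64(c=1)]
  2. access 64: HIT, count now 2. Cache: [64(c=2)]
  3. access 64: HIT, count now 3. Cache: [64(c=3)]
  4. access 31: MISS. Cache: [31(c=1) 64(c=3)]
  5. access 2: MISS, evict 31(c=1). Cache: [2(c=1) 64(c=3)]
  6. access 31: MISS, evict 2(c=1). Cache: [31(c=1) 64(c=3)]
  7. access 64: HIT, count now 4. Cache: [31(c=1) 64(c=4)]
  8. access 12: MISS, evict 31(c=1). Cache: [12(c=1) 64(c=4)]
  9. access 31: MISS, evict 12(c=1). Cache: [31(c=1) 64(c=4)]
  10. access 36: MISS, evict 31(c=1). Cache: [36(c=1) 64(c=4)]
  11. access 2: MISS, evict 36(c=1). Cache: [2(c=1) 64(c=4)]
  12. access 2: HIT, count now 2. Cache: [2(c=2) 64(c=4)]
  13. access 31: MISS, evict 2(c=2). Cache: [31(c=1) 64(c=4)]
  14. access 12: MISS, evict 31(c=1). Cache: [12(c=1) 64(c=4)]
  15. access 2: MISS, evict 12(c=1). Cache: [2(c=1) 64(c=4)]
  16. access 2: HIT, count now 2. Cache: [2(c=2) 64(c=4)]
  17. access 36: MISS, evict 2(c=2). Cache: [36(c=1) 64(c=4)]
  18. access 64: HIT, count now 5. Cache: [36(c=1) 64(c=5)]
  19. access 2: MISS, evict 36(c=1). Cache: [2(c=1) 64(c=5)]
  20. access 36: MISS, evict 2(c=1). Cache: [36(c=1) 64(c=5)]
  21. access 2: MISS, evict 36(c=1). Cache: [2(c=1) 64(c=5)]
  22. access 36: MISS, evict 2(c=1). Cache: [36(c=1) 64(c=5)]
  23. access 31: MISS, evict 36(c=1). Cache: [31(c=1) 64(c=5)]
  24. access 64: HIT, count now 6. Cache: [31(c=1) 64(c=6)]
  25. access 31: HIT, count now 2. Cache: [31(c=2) 64(c=6)]
  26. access 2: MISS, evict 31(c=2). Cache: [2(c=1) 64(c=6)]
  27. access 2: HIT, count now 2. Cache: [2(c=2) 64(c=6)]
  28. access 12: MISS, evict 2(c=2). Cache: [12(c=1) 64(c=6)]
  29. access 64: HIT, count now 7. Cache: [12(c=1) 64(c=7)]
Total: 10 hits, 19 misses, 17 evictions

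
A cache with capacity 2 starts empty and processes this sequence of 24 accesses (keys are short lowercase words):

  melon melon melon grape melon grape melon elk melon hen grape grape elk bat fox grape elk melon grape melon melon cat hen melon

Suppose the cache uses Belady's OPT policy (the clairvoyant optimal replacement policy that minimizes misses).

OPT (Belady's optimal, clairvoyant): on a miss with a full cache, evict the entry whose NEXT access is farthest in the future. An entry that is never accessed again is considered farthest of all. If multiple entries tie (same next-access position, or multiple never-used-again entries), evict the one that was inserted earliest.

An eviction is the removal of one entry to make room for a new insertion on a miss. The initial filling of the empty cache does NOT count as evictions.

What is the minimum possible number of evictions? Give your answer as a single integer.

OPT (Belady) simulation (capacity=2):
  1. access melon: MISS. Cache: [melon]
  2. access melon: HIT. Next use of melon: step 3. Cache: [melon]
  3. access melon: HIT. Next use of melon: step 5. Cache: [melon]
  4. access grape: MISS. Cache: [melon grape]
  5. access melon: HIT. Next use of melon: step 7. Cache: [melon grape]
  6. access grape: HIT. Next use of grape: step 11. Cache: [melon grape]
  7. access melon: HIT. Next use of melon: step 9. Cache: [melon grape]
  8. access elk: MISS, evict grape (next use: step 11). Cache: [melon elk]
  9. access melon: HIT. Next use of melon: step 18. Cache: [melon elk]
  10. access hen: MISS, evict melon (next use: step 18). Cache: [elk hen]
  11. access grape: MISS, evict hen (next use: step 23). Cache: [elk grape]
  12. access grape: HIT. Next use of grape: step 16. Cache: [elk grape]
  13. access elk: HIT. Next use of elk: step 17. Cache: [elk grape]
  14. access bat: MISS, evict elk (next use: step 17). Cache: [grape bat]
  15. access fox: MISS, evict bat (next use: never). Cache: [grape fox]
  16. access grape: HIT. Next use of grape: step 19. Cache: [grape fox]
  17. access elk: MISS, evict fox (next use: never). Cache: [grape elk]
  18. access melon: MISS, evict elk (next use: never). Cache: [grape melon]
  19. access grape: HIT. Next use of grape: never. Cache: [grape melon]
  20. access melon: HIT. Next use of melon: step 21. Cache: [grape melon]
  21. access melon: HIT. Next use of melon: step 24. Cache: [grape melon]
  22. access cat: MISS, evict grape (next use: never). Cache: [melon cat]
  23. access hen: MISS, evict cat (next use: never). Cache: [melon hen]
  24. access melon: HIT. Next use of melon: never. Cache: [melon hen]
Total: 13 hits, 11 misses, 9 evictions

Answer: 9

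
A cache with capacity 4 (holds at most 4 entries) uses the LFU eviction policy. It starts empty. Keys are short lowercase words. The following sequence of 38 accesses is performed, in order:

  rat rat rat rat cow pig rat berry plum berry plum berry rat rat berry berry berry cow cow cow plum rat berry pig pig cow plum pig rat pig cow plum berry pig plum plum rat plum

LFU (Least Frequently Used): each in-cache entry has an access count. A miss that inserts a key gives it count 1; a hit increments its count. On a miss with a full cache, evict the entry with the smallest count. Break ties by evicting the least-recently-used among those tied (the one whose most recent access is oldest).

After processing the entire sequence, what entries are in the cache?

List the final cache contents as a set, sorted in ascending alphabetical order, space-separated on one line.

LFU simulation (capacity=4):
  1. access rat: MISS. Cache: [rat(c=1)]
  2. access rat: HIT, count now 2. Cache: [rat(c=2)]
  3. access rat: HIT, count now 3. Cache: [rat(c=3)]
  4. access rat: HIT, count now 4. Cache: [rat(c=4)]
  5. access cow: MISS. Cache: [cow(c=1) rat(c=4)]
  6. access pig: MISS. Cache: [cow(c=1) pig(c=1) rat(c=4)]
  7. access rat: HIT, count now 5. Cache: [cow(c=1) pig(c=1) rat(c=5)]
  8. access berry: MISS. Cache: [cow(c=1) pig(c=1) berry(c=1) rat(c=5)]
  9. access plum: MISS, evict cow(c=1). Cache: [pig(c=1) berry(c=1) plum(c=1) rat(c=5)]
  10. access berry: HIT, count now 2. Cache: [pig(c=1) plum(c=1) berry(c=2) rat(c=5)]
  11. access plum: HIT, count now 2. Cache: [pig(c=1) berry(c=2) plum(c=2) rat(c=5)]
  12. access berry: HIT, count now 3. Cache: [pig(c=1) plum(c=2) berry(c=3) rat(c=5)]
  13. access rat: HIT, count now 6. Cache: [pig(c=1) plum(c=2) berry(c=3) rat(c=6)]
  14. access rat: HIT, count now 7. Cache: [pig(c=1) plum(c=2) berry(c=3) rat(c=7)]
  15. access berry: HIT, count now 4. Cache: [pig(c=1) plum(c=2) berry(c=4) rat(c=7)]
  16. access berry: HIT, count now 5. Cache: [pig(c=1) plum(c=2) berry(c=5) rat(c=7)]
  17. access berry: HIT, count now 6. Cache: [pig(c=1) plum(c=2) berry(c=6) rat(c=7)]
  18. access cow: MISS, evict pig(c=1). Cache: [cow(c=1) plum(c=2) berry(c=6) rat(c=7)]
  19. access cow: HIT, count now 2. Cache: [plum(c=2) cow(c=2) berry(c=6) rat(c=7)]
  20. access cow: HIT, count now 3. Cache: [plum(c=2) cow(c=3) berry(c=6) rat(c=7)]
  21. access plum: HIT, count now 3. Cache: [cow(c=3) plum(c=3) berry(c=6) rat(c=7)]
  22. access rat: HIT, count now 8. Cache: [cow(c=3) plum(c=3) berry(c=6) rat(c=8)]
  23. access berry: HIT, count now 7. Cache: [cow(c=3) plum(c=3) berry(c=7) rat(c=8)]
  24. access pig: MISS, evict cow(c=3). Cache: [pig(c=1) plum(c=3) berry(c=7) rat(c=8)]
  25. access pig: HIT, count now 2. Cache: [pig(c=2) plum(c=3) berry(c=7) rat(c=8)]
  26. access cow: MISS, evict pig(c=2). Cache: [cow(c=1) plum(c=3) berry(c=7) rat(c=8)]
  27. access plum: HIT, count now 4. Cache: [cow(c=1) plum(c=4) berry(c=7) rat(c=8)]
  28. access pig: MISS, evict cow(c=1). Cache: [pig(c=1) plum(c=4) berry(c=7) rat(c=8)]
  29. access rat: HIT, count now 9. Cache: [pig(c=1) plum(c=4) berry(c=7) rat(c=9)]
  30. access pig: HIT, count now 2. Cache: [pig(c=2) plum(c=4) berry(c=7) rat(c=9)]
  31. access cow: MISS, evict pig(c=2). Cache: [cow(c=1) plum(c=4) berry(c=7) rat(c=9)]
  32. access plum: HIT, count now 5. Cache: [cow(c=1) plum(c=5) berry(c=7) rat(c=9)]
  33. access berry: HIT, count now 8. Cache: [cow(c=1) plum(c=5) berry(c=8) rat(c=9)]
  34. access pig: MISS, evict cow(c=1). Cache: [pig(c=1) plum(c=5) berry(c=8) rat(c=9)]
  35. access plum: HIT, count now 6. Cache: [pig(c=1) plum(c=6) berry(c=8) rat(c=9)]
  36. access plum: HIT, count now 7. Cache: [pig(c=1) plum(c=7) berry(c=8) rat(c=9)]
  37. access rat: HIT, count now 10. Cache: [pig(c=1) plum(c=7) berry(c=8) rat(c=10)]
  38. access plum: HIT, count now 8. Cache: [pig(c=1) berry(c=8) plum(c=8) rat(c=10)]
Total: 27 hits, 11 misses, 7 evictions

Answer: berry pig plum rat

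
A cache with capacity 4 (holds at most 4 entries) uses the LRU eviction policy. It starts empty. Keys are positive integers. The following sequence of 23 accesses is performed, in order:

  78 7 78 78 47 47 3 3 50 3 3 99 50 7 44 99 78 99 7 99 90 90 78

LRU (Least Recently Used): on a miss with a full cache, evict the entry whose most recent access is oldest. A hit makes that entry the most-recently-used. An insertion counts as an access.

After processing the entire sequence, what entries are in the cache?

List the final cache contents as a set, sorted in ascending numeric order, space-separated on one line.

Answer: 7 78 90 99

Derivation:
LRU simulation (capacity=4):
  1. access 78: MISS. Cache (LRU->MRU): [78]
  2. access 7: MISS. Cache (LRU->MRU): [78 7]
  3. access 78: HIT. Cache (LRU->MRU): [7 78]
  4. access 78: HIT. Cache (LRU->MRU): [7 78]
  5. access 47: MISS. Cache (LRU->MRU): [7 78 47]
  6. access 47: HIT. Cache (LRU->MRU): [7 78 47]
  7. access 3: MISS. Cache (LRU->MRU): [7 78 47 3]
  8. access 3: HIT. Cache (LRU->MRU): [7 78 47 3]
  9. access 50: MISS, evict 7. Cache (LRU->MRU): [78 47 3 50]
  10. access 3: HIT. Cache (LRU->MRU): [78 47 50 3]
  11. access 3: HIT. Cache (LRU->MRU): [78 47 50 3]
  12. access 99: MISS, evict 78. Cache (LRU->MRU): [47 50 3 99]
  13. access 50: HIT. Cache (LRU->MRU): [47 3 99 50]
  14. access 7: MISS, evict 47. Cache (LRU->MRU): [3 99 50 7]
  15. access 44: MISS, evict 3. Cache (LRU->MRU): [99 50 7 44]
  16. access 99: HIT. Cache (LRU->MRU): [50 7 44 99]
  17. access 78: MISS, evict 50. Cache (LRU->MRU): [7 44 99 78]
  18. access 99: HIT. Cache (LRU->MRU): [7 44 78 99]
  19. access 7: HIT. Cache (LRU->MRU): [44 78 99 7]
  20. access 99: HIT. Cache (LRU->MRU): [44 78 7 99]
  21. access 90: MISS, evict 44. Cache (LRU->MRU): [78 7 99 90]
  22. access 90: HIT. Cache (LRU->MRU): [78 7 99 90]
  23. access 78: HIT. Cache (LRU->MRU): [7 99 90 78]
Total: 13 hits, 10 misses, 6 evictions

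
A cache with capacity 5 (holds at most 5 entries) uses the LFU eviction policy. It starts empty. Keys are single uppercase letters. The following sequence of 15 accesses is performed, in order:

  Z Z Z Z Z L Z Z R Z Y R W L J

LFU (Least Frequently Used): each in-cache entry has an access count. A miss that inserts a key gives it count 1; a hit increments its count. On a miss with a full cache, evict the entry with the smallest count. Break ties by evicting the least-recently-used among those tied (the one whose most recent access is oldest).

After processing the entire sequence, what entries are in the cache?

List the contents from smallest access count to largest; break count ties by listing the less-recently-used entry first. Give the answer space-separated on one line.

LFU simulation (capacity=5):
  1. access Z: MISS. Cache: [Z(c=1)]
  2. access Z: HIT, count now 2. Cache: [Z(c=2)]
  3. access Z: HIT, count now 3. Cache: [Z(c=3)]
  4. access Z: HIT, count now 4. Cache: [Z(c=4)]
  5. access Z: HIT, count now 5. Cache: [Z(c=5)]
  6. access L: MISS. Cache: [L(c=1) Z(c=5)]
  7. access Z: HIT, count now 6. Cache: [L(c=1) Z(c=6)]
  8. access Z: HIT, count now 7. Cache: [L(c=1) Z(c=7)]
  9. access R: MISS. Cache: [L(c=1) R(c=1) Z(c=7)]
  10. access Z: HIT, count now 8. Cache: [L(c=1) R(c=1) Z(c=8)]
  11. access Y: MISS. Cache: [L(c=1) R(c=1) Y(c=1) Z(c=8)]
  12. access R: HIT, count now 2. Cache: [L(c=1) Y(c=1) R(c=2) Z(c=8)]
  13. access W: MISS. Cache: [L(c=1) Y(c=1) W(c=1) R(c=2) Z(c=8)]
  14. access L: HIT, count now 2. Cache: [Y(c=1) W(c=1) R(c=2) L(c=2) Z(c=8)]
  15. access J: MISS, evict Y(c=1). Cache: [W(c=1) J(c=1) R(c=2) L(c=2) Z(c=8)]
Total: 9 hits, 6 misses, 1 evictions

Answer: W J R L Z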